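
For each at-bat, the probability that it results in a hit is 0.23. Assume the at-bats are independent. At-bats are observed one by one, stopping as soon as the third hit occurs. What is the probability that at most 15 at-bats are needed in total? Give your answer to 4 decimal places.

Finishing within 15 at-bats ⇔ at least 3 successes in the first 15. With X ~ Binomial(15, 0.23), P(Y ≤ 15) = 1 − P(X ≤ 2).
  k=0: C(15,0)·0.23^0·0.77^15 = 0.019832
  k=1: C(15,1)·0.23^1·0.77^14 = 0.088857
  k=2: C(15,2)·0.23^2·0.77^13 = 0.185791
1 − 0.294479 = 0.705521

0.7055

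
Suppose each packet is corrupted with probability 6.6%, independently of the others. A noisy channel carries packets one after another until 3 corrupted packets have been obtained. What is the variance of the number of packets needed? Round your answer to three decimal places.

643.251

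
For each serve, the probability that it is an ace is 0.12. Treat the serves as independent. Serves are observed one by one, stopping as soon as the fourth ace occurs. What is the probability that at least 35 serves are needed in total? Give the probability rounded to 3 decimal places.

Needing more than 34 serves ⇔ fewer than 4 successes in the first 34. With X ~ Binomial(34, 0.12), P(Y > 34) = P(X ≤ 3).
  k=0: C(34,0)·0.12^0·0.88^34 = 0.01295
  k=1: C(34,1)·0.12^1·0.88^33 = 0.06006
  k=2: C(34,2)·0.12^2·0.88^32 = 0.13514
  k=3: C(34,3)·0.12^3·0.88^31 = 0.19656
P(X ≤ 3) = 0.40471

0.405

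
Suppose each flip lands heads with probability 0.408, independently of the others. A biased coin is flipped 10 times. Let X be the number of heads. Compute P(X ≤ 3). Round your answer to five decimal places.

X ~ Binomial(10, 0.408); P(X ≤ 3) = Σ C(10,k) p^k (1−p)^(10−k) over k:
  k=0: C(10,0)·0.408^0·0.592^10 = 0.0052871
  k=1: C(10,1)·0.408^1·0.592^9 = 0.0364381
  k=2: C(10,2)·0.408^2·0.592^8 = 0.1130073
  k=3: C(10,3)·0.408^3·0.592^7 = 0.2076891
Total = 0.3624216

0.36242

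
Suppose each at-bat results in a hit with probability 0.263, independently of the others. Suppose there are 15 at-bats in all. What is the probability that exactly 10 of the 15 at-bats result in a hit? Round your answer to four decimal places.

0.0010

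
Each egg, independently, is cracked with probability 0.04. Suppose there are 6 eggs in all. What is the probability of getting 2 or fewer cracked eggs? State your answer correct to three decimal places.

0.999

X ~ Binomial(6, 0.04); P(X ≤ 2) = Σ C(6,k) p^k (1−p)^(6−k) over k:
  k=0: C(6,0)·0.04^0·0.96^6 = 0.78276
  k=1: C(6,1)·0.04^1·0.96^5 = 0.19569
  k=2: C(6,2)·0.04^2·0.96^4 = 0.02038
Total = 0.99883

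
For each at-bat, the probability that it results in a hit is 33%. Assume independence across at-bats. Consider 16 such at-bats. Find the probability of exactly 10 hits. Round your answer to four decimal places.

X ~ Binomial(n=16, p=0.33).
P(X=10) = C(16,10) · p^10 · (1−p)^6
= 8008 · 1.5316e-05 · 0.090458 = 0.011095

0.0111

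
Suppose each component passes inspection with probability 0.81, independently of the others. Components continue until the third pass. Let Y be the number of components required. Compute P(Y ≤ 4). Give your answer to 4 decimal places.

Finishing within 4 components ⇔ at least 3 successes in the first 4. With X ~ Binomial(4, 0.81), P(Y ≤ 4) = 1 − P(X ≤ 2).
  k=0: C(4,0)·0.81^0·0.19^4 = 0.001303
  k=1: C(4,1)·0.81^1·0.19^3 = 0.022223
  k=2: C(4,2)·0.81^2·0.19^2 = 0.142111
1 − 0.165638 = 0.834362

0.8344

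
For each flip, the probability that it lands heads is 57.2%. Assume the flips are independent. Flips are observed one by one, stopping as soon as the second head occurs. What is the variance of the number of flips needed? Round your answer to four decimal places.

Y = total flips until the second success; negative binomial with r=2, p=0.572.
Var(Y) = r(1−p)/p² = 2·0.428 / 0.572² = 2.616265

2.6163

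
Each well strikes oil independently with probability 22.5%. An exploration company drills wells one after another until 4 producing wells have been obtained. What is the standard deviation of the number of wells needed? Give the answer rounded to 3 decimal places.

Y = total wells until the fourth success; negative binomial with r=4, p=0.225.
SD(Y) = √[r(1−p)/p²] = √(61.23457) = 7.82525

7.825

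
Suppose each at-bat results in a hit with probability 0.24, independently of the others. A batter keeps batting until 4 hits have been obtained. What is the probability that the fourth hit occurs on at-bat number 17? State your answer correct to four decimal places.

0.0524

Y = trial on which the fourth success occurs; negative binomial, r=4, p=0.24.
P(Y=17) = C(16,3) · p^4 · (1−p)^13
= 560 · 0.0033178 · 0.028221 = 0.052434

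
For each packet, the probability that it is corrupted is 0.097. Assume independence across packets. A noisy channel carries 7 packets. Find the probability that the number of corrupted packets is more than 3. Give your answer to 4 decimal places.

X ~ Binomial(7, 0.097); P(X ≥ 4) = Σ C(7,k) p^k (1−p)^(7−k) over k:
  k=4: C(7,4)·0.097^4·0.903^3 = 0.002281
  k=5: C(7,5)·0.097^5·0.903^2 = 0.000147
  k=6: C(7,6)·0.097^6·0.903^1 = 0.000005
  k=7: C(7,7)·0.097^7·0.903^0 = 0.000000
Total = 0.002434

0.0024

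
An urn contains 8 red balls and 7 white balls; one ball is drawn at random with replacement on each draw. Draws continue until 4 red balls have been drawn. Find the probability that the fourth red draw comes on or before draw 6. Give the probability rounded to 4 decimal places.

Finishing within 6 draws ⇔ at least 4 successes in the first 6. With X ~ Binomial(6, 0.533333), P(Y ≤ 6) = 1 − P(X ≤ 3).
  k=0: C(6,0)·0.533333^0·0.466667^6 = 0.010329
  k=1: C(6,1)·0.533333^1·0.466667^5 = 0.070825
  k=2: C(6,2)·0.533333^2·0.466667^4 = 0.202356
  k=3: C(6,3)·0.533333^3·0.466667^3 = 0.308352
1 − 0.591861 = 0.408139

0.4081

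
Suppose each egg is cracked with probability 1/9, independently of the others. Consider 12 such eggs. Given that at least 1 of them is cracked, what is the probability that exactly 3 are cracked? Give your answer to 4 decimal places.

X ~ Binomial(12, 0.111111). Want P(X=3 | X≥1) = P(X=3) / P(X≥1).
P(X=3) = C(12,3)·0.111111^3·0.888889^9 = 0.104550
P(X≥1) = 1 − 0.243315 = 0.756685
Ratio = 0.104550 / 0.756685 = 0.138168

0.1382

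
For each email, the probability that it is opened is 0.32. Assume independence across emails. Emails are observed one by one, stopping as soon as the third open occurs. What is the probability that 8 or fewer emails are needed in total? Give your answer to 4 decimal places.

0.4987

Finishing within 8 emails ⇔ at least 3 successes in the first 8. With X ~ Binomial(8, 0.32), P(Y ≤ 8) = 1 − P(X ≤ 2).
  k=0: C(8,0)·0.32^0·0.68^8 = 0.045716
  k=1: C(8,1)·0.32^1·0.68^7 = 0.172109
  k=2: C(8,2)·0.32^2·0.68^6 = 0.283473
1 − 0.501298 = 0.498702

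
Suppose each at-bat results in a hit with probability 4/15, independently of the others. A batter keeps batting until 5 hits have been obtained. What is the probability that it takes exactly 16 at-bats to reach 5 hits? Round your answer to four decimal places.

0.0607

Y = trial on which the fifth success occurs; negative binomial, r=5, p=0.266667.
P(Y=16) = C(15,4) · p^5 · (1−p)^11
= 1365 · 0.0013485 · 0.032985 = 0.060714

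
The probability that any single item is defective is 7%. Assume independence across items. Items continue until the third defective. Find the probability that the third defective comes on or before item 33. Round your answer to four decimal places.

Finishing within 33 items ⇔ at least 3 successes in the first 33. With X ~ Binomial(33, 0.07), P(Y ≤ 33) = 1 − P(X ≤ 2).
  k=0: C(33,0)·0.07^0·0.93^33 = 0.091188
  k=1: C(33,1)·0.07^1·0.93^32 = 0.226499
  k=2: C(33,2)·0.07^2·0.93^31 = 0.272773
1 − 0.590460 = 0.409540

0.4095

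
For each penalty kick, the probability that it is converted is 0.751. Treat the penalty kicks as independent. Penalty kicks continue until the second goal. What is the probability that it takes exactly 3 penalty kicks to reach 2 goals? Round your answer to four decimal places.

Y = trial on which the second success occurs; negative binomial, r=2, p=0.751.
P(Y=3) = C(2,1) · p^2 · (1−p)^1
= 2 · 0.564 · 0.249 = 0.280872

0.2809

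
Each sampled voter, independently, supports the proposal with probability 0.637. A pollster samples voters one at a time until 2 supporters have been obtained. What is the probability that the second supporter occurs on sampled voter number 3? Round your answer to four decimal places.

0.2946

Y = trial on which the second success occurs; negative binomial, r=2, p=0.637.
P(Y=3) = C(2,1) · p^2 · (1−p)^1
= 2 · 0.40577 · 0.363 = 0.294588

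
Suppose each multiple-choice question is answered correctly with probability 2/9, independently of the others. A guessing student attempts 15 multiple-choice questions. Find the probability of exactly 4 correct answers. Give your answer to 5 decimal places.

X ~ Binomial(n=15, p=0.222222).
P(X=4) = C(15,4) · p^4 · (1−p)^11
= 1365 · 0.0024387 · 0.06301 = 0.2097459

0.20975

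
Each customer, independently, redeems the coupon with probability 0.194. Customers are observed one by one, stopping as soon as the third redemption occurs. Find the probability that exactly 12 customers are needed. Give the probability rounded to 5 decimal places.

0.05765

Y = trial on which the third success occurs; negative binomial, r=3, p=0.194.
P(Y=12) = C(11,2) · p^3 · (1−p)^9
= 55 · 0.0073014 · 0.14355 = 0.0576479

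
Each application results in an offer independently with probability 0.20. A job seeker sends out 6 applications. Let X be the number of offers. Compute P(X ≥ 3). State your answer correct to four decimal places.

0.0989

X ~ Binomial(6, 0.20); P(X ≥ 3) = Σ C(6,k) p^k (1−p)^(6−k) over k:
  k=3: C(6,3)·0.20^3·0.80^3 = 0.081920
  k=4: C(6,4)·0.20^4·0.80^2 = 0.015360
  k=5: C(6,5)·0.20^5·0.80^1 = 0.001536
  k=6: C(6,6)·0.20^6·0.80^0 = 0.000064
Total = 0.098880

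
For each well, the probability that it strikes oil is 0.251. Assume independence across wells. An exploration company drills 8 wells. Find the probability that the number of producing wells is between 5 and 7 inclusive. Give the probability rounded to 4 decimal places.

X ~ Binomial(8, 0.251); P(5 ≤ X ≤ 7) = Σ C(8,k) p^k (1−p)^(8−k) over k:
  k=5: C(8,5)·0.251^5·0.749^3 = 0.023442
  k=6: C(8,6)·0.251^6·0.749^2 = 0.003928
  k=7: C(8,7)·0.251^7·0.749^1 = 0.000376
Total = 0.027746

0.0277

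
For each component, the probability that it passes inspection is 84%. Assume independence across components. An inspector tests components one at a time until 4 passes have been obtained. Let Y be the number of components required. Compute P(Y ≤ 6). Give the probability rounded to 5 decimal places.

0.94396

Finishing within 6 components ⇔ at least 4 successes in the first 6. With X ~ Binomial(6, 0.84), P(Y ≤ 6) = 1 − P(X ≤ 3).
  k=0: C(6,0)·0.84^0·0.16^6 = 0.0000168
  k=1: C(6,1)·0.84^1·0.16^5 = 0.0005285
  k=2: C(6,2)·0.84^2·0.16^4 = 0.0069363
  k=3: C(6,3)·0.84^3·0.16^3 = 0.0485543
1 − 0.0560359 = 0.9439641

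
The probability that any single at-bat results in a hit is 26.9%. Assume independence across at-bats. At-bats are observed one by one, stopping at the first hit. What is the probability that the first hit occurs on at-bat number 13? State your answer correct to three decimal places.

Geometric (trials to first success), p = 0.269.
P(Y = 13) = (1−p)^12 · p = 0.023281 · 0.269 = 0.00626

0.006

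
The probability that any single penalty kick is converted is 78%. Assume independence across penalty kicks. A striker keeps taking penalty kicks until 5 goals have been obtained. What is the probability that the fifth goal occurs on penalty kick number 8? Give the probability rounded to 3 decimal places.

Y = trial on which the fifth success occurs; negative binomial, r=5, p=0.78.
P(Y=8) = C(7,4) · p^5 · (1−p)^3
= 35 · 0.28872 · 0.010648 = 0.10760

0.108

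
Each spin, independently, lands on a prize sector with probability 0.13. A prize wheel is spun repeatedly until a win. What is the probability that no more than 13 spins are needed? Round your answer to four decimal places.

0.8364

Y = number of spins to the first success; geometric, p = 0.13.
P(Y ≤ 13) = 1 − (1−p)^13 = 1 − 0.163588 = 0.836412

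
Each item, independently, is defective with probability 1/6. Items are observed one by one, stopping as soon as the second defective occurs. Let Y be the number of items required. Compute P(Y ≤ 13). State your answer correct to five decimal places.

Finishing within 13 items ⇔ at least 2 successes in the first 13. With X ~ Binomial(13, 0.166667), P(Y ≤ 13) = 1 − P(X ≤ 1).
  k=0: C(13,0)·0.166667^0·0.833333^13 = 0.0934639
  k=1: C(13,1)·0.166667^1·0.833333^12 = 0.2430061
1 − 0.3364700 = 0.6635300

0.66353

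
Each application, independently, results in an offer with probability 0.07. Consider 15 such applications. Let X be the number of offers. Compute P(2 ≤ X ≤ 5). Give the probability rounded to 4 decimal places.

X ~ Binomial(15, 0.07); P(2 ≤ X ≤ 5) = Σ C(15,k) p^k (1−p)^(15−k) over k:
  k=2: C(15,2)·0.07^2·0.93^13 = 0.200292
  k=3: C(15,3)·0.07^3·0.93^12 = 0.065328
  k=4: C(15,4)·0.07^4·0.93^11 = 0.014752
  k=5: C(15,5)·0.07^5·0.93^10 = 0.002443
Total = 0.282815

0.2828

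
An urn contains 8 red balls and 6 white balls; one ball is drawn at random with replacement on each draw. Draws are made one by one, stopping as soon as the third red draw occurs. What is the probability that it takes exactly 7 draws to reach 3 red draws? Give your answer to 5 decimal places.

0.09442

Y = trial on which the third success occurs; negative binomial, r=3, p=0.571429.
P(Y=7) = C(6,2) · p^3 · (1−p)^4
= 15 · 0.18659 · 0.033736 = 0.0944213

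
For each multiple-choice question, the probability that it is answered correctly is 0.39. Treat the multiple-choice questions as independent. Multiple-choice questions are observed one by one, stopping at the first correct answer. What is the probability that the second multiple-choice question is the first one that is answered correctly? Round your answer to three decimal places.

Geometric (trials to first success), p = 0.39.
P(Y = 2) = (1−p)^1 · p = 0.61 · 0.39 = 0.23790

0.238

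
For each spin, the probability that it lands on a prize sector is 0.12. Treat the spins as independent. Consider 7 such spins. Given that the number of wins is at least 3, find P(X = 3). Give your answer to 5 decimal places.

X ~ Binomial(7, 0.12). Want P(X=3 | X≥3) = P(X=3) / P(X≥3).
P(X=3) = C(7,3)·0.12^3·0.88^4 = 0.0362696
P(X≥3) = 1 − 0.4086756 − 0.3900994 − 0.1595861 = 0.0416388
Ratio = 0.0362696 / 0.0416388 = 0.8710516

0.87105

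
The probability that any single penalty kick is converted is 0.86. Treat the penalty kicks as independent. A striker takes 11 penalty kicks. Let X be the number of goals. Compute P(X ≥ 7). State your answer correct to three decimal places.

X ~ Binomial(11, 0.86); P(X ≥ 7) = Σ C(11,k) p^k (1−p)^(11−k) over k:
  k=7: C(11,7)·0.86^7·0.14^4 = 0.04411
  k=8: C(11,8)·0.86^8·0.14^3 = 0.13547
  k=9: C(11,9)·0.86^9·0.14^2 = 0.27740
  k=10: C(11,10)·0.86^10·0.14^1 = 0.34080
  k=11: C(11,11)·0.86^11·0.14^0 = 0.19032
Total = 0.98810

0.988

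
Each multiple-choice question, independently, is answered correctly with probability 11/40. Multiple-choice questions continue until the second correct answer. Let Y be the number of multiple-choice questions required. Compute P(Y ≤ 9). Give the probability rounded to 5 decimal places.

0.75574

Finishing within 9 multiple-choice questions ⇔ at least 2 successes in the first 9. With X ~ Binomial(9, 0.275), P(Y ≤ 9) = 1 − P(X ≤ 1).
  k=0: C(9,0)·0.275^0·0.725^9 = 0.0553404
  k=1: C(9,1)·0.275^1·0.725^8 = 0.1889206
1 − 0.2442609 = 0.7557391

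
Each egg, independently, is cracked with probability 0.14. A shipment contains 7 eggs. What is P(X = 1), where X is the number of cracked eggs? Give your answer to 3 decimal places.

0.396

X ~ Binomial(n=7, p=0.14).
P(X=1) = C(7,1) · p^1 · (1−p)^6
= 7 · 0.14 · 0.40457 = 0.39648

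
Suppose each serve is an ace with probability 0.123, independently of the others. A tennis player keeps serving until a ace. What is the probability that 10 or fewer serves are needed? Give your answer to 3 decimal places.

0.731

Y = number of serves to the first success; geometric, p = 0.123.
P(Y ≤ 10) = 1 − (1−p)^10 = 1 − 0.26915 = 0.73085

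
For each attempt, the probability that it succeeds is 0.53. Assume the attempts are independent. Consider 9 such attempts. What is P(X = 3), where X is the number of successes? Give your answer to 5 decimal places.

X ~ Binomial(n=9, p=0.53).
P(X=3) = C(9,3) · p^3 · (1−p)^6
= 84 · 0.14888 · 0.010779 = 0.1348013

0.13480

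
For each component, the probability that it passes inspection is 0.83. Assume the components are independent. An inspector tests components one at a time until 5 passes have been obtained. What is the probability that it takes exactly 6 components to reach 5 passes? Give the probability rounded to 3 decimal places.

0.335

Y = trial on which the fifth success occurs; negative binomial, r=5, p=0.83.
P(Y=6) = C(5,4) · p^5 · (1−p)^1
= 5 · 0.3939 · 0.17 = 0.33482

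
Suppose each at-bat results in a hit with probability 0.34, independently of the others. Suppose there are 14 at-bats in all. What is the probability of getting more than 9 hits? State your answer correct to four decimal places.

X ~ Binomial(14, 0.34); P(X ≥ 10) = Σ C(14,k) p^k (1−p)^(14−k) over k:
  k=10: C(14,10)·0.34^10·0.66^4 = 0.003921
  k=11: C(14,11)·0.34^11·0.66^3 = 0.000735
  k=12: C(14,12)·0.34^12·0.66^2 = 0.000095
  k=13: C(14,13)·0.34^13·0.66^1 = 0.000007
  k=14: C(14,14)·0.34^14·0.66^0 = 0.000000
Total = 0.004758

0.0048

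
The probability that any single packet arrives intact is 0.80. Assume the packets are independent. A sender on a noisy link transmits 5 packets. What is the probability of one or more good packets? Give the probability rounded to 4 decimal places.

0.9997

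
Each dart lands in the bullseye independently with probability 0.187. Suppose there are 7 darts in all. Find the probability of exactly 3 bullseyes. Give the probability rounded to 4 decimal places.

0.1000

X ~ Binomial(n=7, p=0.187).
P(X=3) = C(7,3) · p^3 · (1−p)^4
= 35 · 0.0065392 · 0.43688 = 0.099990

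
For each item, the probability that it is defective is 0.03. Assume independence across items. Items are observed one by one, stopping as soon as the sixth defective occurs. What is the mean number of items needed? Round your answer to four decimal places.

200.0000

Y = total items until the sixth success; negative binomial with r=6, p=0.03.
E[Y] = r / p = 6 / 0.03 = 200.000000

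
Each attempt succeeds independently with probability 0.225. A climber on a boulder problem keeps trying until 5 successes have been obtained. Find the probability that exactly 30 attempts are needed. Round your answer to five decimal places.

0.02340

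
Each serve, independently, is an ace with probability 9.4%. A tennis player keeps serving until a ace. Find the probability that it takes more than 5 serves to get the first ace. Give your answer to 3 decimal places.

0.610

Y = number of serves to the first success; geometric, p = 0.094.
P(Y > 5) = P(first 5 all fail) = (1−p)^5 = 0.61044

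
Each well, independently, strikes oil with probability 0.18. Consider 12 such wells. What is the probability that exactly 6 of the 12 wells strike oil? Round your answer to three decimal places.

X ~ Binomial(n=12, p=0.18).
P(X=6) = C(12,6) · p^6 · (1−p)^6
= 924 · 3.4012e-05 · 0.30401 = 0.00955

0.010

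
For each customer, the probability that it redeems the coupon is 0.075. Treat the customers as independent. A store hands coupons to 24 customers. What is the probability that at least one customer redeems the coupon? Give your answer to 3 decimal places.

0.846

P(at least one) = 1 − P(none) = 1 − (1 − 0.075)^24
= 1 − 0.15396 = 0.84604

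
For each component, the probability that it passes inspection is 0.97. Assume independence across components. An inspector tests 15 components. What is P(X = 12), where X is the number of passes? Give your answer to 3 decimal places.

X ~ Binomial(n=15, p=0.97).
P(X=12) = C(15,12) · p^12 · (1−p)^3
= 455 · 0.69384 · 2.7e-05 = 0.00852

0.009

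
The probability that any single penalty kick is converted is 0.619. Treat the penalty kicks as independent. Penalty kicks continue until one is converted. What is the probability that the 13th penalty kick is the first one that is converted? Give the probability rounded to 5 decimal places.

0.00001

Geometric (trials to first success), p = 0.619.
P(Y = 13) = (1−p)^12 · p = 9.3562e-06 · 0.619 = 0.0000058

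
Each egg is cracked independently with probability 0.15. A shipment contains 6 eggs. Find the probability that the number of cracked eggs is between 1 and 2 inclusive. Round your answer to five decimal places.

0.57551

X ~ Binomial(6, 0.15); P(1 ≤ X ≤ 2) = Σ C(6,k) p^k (1−p)^(6−k) over k:
  k=1: C(6,1)·0.15^1·0.85^5 = 0.3993348
  k=2: C(6,2)·0.15^2·0.85^4 = 0.1761771
Total = 0.5755119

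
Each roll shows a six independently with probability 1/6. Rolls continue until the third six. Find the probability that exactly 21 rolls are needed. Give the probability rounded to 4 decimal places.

Y = trial on which the third success occurs; negative binomial, r=3, p=0.166667.
P(Y=21) = C(20,2) · p^3 · (1−p)^18
= 190 · 0.0046296 · 0.037561 = 0.033040

0.0330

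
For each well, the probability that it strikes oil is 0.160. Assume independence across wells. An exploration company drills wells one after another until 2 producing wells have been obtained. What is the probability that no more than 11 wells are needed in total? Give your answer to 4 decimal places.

0.5453

Finishing within 11 wells ⇔ at least 2 successes in the first 11. With X ~ Binomial(11, 0.16), P(Y ≤ 11) = 1 − P(X ≤ 1).
  k=0: C(11,0)·0.16^0·0.84^11 = 0.146917
  k=1: C(11,1)·0.16^1·0.84^10 = 0.307826
1 − 0.454743 = 0.545257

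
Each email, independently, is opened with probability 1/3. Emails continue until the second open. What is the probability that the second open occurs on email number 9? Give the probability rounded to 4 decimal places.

0.0520

Y = trial on which the second success occurs; negative binomial, r=2, p=0.333333.
P(Y=9) = C(8,1) · p^2 · (1−p)^7
= 8 · 0.11111 · 0.058528 = 0.052025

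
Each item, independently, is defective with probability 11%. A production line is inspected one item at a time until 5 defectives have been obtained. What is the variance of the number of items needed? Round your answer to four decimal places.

Y = total items until the fifth success; negative binomial with r=5, p=0.11.
Var(Y) = r(1−p)/p² = 5·0.89 / 0.11² = 367.768595

367.7686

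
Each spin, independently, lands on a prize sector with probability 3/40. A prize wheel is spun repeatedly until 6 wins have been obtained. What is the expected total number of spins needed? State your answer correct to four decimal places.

80.0000

Y = total spins until the sixth success; negative binomial with r=6, p=0.075.
E[Y] = r / p = 6 / 0.075 = 80.000000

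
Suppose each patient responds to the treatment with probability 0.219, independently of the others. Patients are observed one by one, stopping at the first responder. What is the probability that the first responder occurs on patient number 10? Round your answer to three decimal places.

Geometric (trials to first success), p = 0.219.
P(Y = 10) = (1−p)^9 · p = 0.10811 · 0.219 = 0.02368

0.024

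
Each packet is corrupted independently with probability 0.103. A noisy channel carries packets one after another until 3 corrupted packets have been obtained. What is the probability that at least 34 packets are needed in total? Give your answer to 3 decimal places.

0.325

Needing more than 33 packets ⇔ fewer than 3 successes in the first 33. With X ~ Binomial(33, 0.103), P(Y > 33) = P(X ≤ 2).
  k=0: C(33,0)·0.103^0·0.897^33 = 0.02768
  k=1: C(33,1)·0.103^1·0.897^32 = 0.10488
  k=2: C(33,2)·0.103^2·0.897^31 = 0.19270
P(X ≤ 2) = 0.32526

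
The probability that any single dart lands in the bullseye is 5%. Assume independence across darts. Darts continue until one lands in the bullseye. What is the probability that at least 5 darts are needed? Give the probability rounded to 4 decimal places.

0.8145

Y = number of darts to the first success; geometric, p = 0.05.
P(Y > 4) = P(first 4 all fail) = (1−p)^4 = 0.814506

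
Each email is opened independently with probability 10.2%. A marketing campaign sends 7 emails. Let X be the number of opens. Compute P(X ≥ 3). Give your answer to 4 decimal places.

0.0271

X ~ Binomial(7, 0.102); P(X ≥ 3) = Σ C(7,k) p^k (1−p)^(7−k) over k:
  k=3: C(7,3)·0.102^3·0.898^4 = 0.024153
  k=4: C(7,4)·0.102^4·0.898^3 = 0.002743
  k=5: C(7,5)·0.102^5·0.898^2 = 0.000187
  k=6: C(7,6)·0.102^6·0.898^1 = 0.000007
  k=7: C(7,7)·0.102^7·0.898^0 = 0.000000
Total = 0.027091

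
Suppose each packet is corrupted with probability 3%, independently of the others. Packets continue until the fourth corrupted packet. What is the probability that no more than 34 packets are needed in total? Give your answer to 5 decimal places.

Finishing within 34 packets ⇔ at least 4 successes in the first 34. With X ~ Binomial(34, 0.03), P(Y ≤ 34) = 1 − P(X ≤ 3).
  k=0: C(34,0)·0.03^0·0.97^34 = 0.3550087
  k=1: C(34,1)·0.03^1·0.97^33 = 0.3733081
  k=2: C(34,2)·0.03^2·0.97^32 = 0.1905026
  k=3: C(34,3)·0.03^3·0.97^31 = 0.0628462
1 − 0.9816656 = 0.0183344

0.01833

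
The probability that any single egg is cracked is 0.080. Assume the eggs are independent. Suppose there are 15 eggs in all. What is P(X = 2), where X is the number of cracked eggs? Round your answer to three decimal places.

0.227

X ~ Binomial(n=15, p=0.08).
P(X=2) = C(15,2) · p^2 · (1−p)^13
= 105 · 0.0064 · 0.33825 = 0.22731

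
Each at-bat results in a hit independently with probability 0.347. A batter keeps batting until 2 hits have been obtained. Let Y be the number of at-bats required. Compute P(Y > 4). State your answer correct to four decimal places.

0.5683

Needing more than 4 at-bats ⇔ fewer than 2 successes in the first 4. With X ~ Binomial(4, 0.347), P(Y > 4) = P(X ≤ 1).
  k=0: C(4,0)·0.347^0·0.653^4 = 0.181825
  k=1: C(4,1)·0.347^1·0.653^3 = 0.386482
P(X ≤ 1) = 0.568306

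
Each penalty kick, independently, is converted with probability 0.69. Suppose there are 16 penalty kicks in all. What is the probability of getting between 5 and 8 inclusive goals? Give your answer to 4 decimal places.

X ~ Binomial(16, 0.69); P(5 ≤ X ≤ 8) = Σ C(16,k) p^k (1−p)^(16−k) over k:
  k=5: C(16,5)·0.69^5·0.31^11 = 0.001736
  k=6: C(16,6)·0.69^6·0.31^10 = 0.007083
  k=7: C(16,7)·0.69^7·0.31^9 = 0.022523
  k=8: C(16,8)·0.69^8·0.31^8 = 0.056398
Total = 0.087740

0.0877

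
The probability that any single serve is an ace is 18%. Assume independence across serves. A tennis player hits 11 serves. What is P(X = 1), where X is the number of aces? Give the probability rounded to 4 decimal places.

X ~ Binomial(n=11, p=0.18).
P(X=1) = C(11,1) · p^1 · (1−p)^10
= 11 · 0.18 · 0.13745 = 0.272147

0.2721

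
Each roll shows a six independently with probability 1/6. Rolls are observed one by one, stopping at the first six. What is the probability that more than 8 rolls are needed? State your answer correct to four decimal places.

Y = number of rolls to the first success; geometric, p = 0.166667.
P(Y > 8) = P(first 8 all fail) = (1−p)^8 = 0.232568

0.2326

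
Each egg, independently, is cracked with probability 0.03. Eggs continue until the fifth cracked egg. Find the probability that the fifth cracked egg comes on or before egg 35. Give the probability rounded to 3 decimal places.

Finishing within 35 eggs ⇔ at least 5 successes in the first 35. With X ~ Binomial(35, 0.03), P(Y ≤ 35) = 1 − P(X ≤ 4).
  k=0: C(35,0)·0.03^0·0.97^35 = 0.34436
  k=1: C(35,1)·0.03^1·0.97^34 = 0.37276
  k=2: C(35,2)·0.03^2·0.97^33 = 0.19599
  k=3: C(35,3)·0.03^3·0.97^32 = 0.06668
  k=4: C(35,4)·0.03^4·0.97^31 = 0.01650
1 − 0.99628 = 0.00372

0.004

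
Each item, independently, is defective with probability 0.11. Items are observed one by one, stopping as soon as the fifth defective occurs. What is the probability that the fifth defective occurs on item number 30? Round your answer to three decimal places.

Y = trial on which the fifth success occurs; negative binomial, r=5, p=0.11.
P(Y=30) = C(29,4) · p^5 · (1−p)^25
= 23751 · 1.6105e-05 · 0.054294 = 0.02077

0.021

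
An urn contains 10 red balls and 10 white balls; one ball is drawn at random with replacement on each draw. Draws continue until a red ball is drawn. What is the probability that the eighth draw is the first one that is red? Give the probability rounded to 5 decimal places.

0.00391

Geometric (trials to first success), p = 0.50.
P(Y = 8) = (1−p)^7 · p = 0.0078125 · 0.50 = 0.0039062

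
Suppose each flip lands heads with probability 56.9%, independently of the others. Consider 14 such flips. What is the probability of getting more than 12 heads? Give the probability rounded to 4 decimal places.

X ~ Binomial(14, 0.569); P(X ≥ 13) = Σ C(14,k) p^k (1−p)^(14−k) over k:
  k=13: C(14,13)·0.569^13·0.431^1 = 0.003954
  k=14: C(14,14)·0.569^14·0.431^0 = 0.000373
Total = 0.004327

0.0043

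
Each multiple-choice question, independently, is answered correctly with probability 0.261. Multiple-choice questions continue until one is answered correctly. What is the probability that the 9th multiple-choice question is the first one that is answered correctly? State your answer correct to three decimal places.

0.023

Geometric (trials to first success), p = 0.261.
P(Y = 9) = (1−p)^8 · p = 0.088952 · 0.261 = 0.02322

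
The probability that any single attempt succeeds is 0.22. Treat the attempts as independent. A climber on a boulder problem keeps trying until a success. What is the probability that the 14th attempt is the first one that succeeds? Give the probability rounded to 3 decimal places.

0.009

Geometric (trials to first success), p = 0.22.
P(Y = 14) = (1−p)^13 · p = 0.039558 · 0.22 = 0.00870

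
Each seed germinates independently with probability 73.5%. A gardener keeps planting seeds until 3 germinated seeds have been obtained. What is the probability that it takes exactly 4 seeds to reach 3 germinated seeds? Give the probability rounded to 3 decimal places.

0.316

Y = trial on which the third success occurs; negative binomial, r=3, p=0.735.
P(Y=4) = C(3,2) · p^3 · (1−p)^1
= 3 · 0.39707 · 0.265 = 0.31567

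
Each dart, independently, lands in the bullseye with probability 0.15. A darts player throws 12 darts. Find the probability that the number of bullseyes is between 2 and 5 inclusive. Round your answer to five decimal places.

X ~ Binomial(12, 0.15); P(2 ≤ X ≤ 5) = Σ C(12,k) p^k (1−p)^(12−k) over k:
  k=2: C(12,2)·0.15^2·0.85^10 = 0.2923585
  k=3: C(12,3)·0.15^3·0.85^9 = 0.1719756
  k=4: C(12,4)·0.15^4·0.85^8 = 0.0682844
  k=5: C(12,5)·0.15^5·0.85^7 = 0.0192803
Total = 0.5518988

0.55190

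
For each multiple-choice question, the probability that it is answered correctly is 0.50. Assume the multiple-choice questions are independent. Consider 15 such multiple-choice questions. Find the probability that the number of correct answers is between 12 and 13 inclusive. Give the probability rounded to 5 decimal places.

0.01709

X ~ Binomial(15, 0.50); P(12 ≤ X ≤ 13) = Σ C(15,k) p^k (1−p)^(15−k) over k:
  k=12: C(15,12)·0.50^12·0.50^3 = 0.0138855
  k=13: C(15,13)·0.50^13·0.50^2 = 0.0032043
Total = 0.0170898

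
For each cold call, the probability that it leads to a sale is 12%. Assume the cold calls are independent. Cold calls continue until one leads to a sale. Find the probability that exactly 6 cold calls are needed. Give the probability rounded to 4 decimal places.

Geometric (trials to first success), p = 0.12.
P(Y = 6) = (1−p)^5 · p = 0.52773 · 0.12 = 0.063328

0.0633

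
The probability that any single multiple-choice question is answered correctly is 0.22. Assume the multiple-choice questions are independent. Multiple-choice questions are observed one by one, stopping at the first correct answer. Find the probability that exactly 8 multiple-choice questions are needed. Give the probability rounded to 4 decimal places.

0.0386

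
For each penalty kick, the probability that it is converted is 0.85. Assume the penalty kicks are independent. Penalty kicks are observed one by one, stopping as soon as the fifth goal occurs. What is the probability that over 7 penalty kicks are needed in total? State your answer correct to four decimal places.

Needing more than 7 penalty kicks ⇔ fewer than 5 successes in the first 7. With X ~ Binomial(7, 0.85), P(Y > 7) = P(X ≤ 4).
  k=0: C(7,0)·0.85^0·0.15^7 = 0.000002
  k=1: C(7,1)·0.85^1·0.15^6 = 0.000068
  k=2: C(7,2)·0.85^2·0.15^5 = 0.001152
  k=3: C(7,3)·0.85^3·0.15^4 = 0.010882
  k=4: C(7,4)·0.85^4·0.15^3 = 0.061662
P(X ≤ 4) = 0.073765

0.0738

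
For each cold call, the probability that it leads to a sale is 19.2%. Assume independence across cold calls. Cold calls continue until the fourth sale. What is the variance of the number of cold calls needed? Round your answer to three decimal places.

87.674

Y = total cold calls until the fourth success; negative binomial with r=4, p=0.192.
Var(Y) = r(1−p)/p² = 4·0.808 / 0.192² = 87.67361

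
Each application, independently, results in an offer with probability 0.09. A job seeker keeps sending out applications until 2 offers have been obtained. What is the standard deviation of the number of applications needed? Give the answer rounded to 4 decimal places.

Y = total applications until the second success; negative binomial with r=2, p=0.09.
SD(Y) = √[r(1−p)/p²] = √(224.691358) = 14.989708

14.9897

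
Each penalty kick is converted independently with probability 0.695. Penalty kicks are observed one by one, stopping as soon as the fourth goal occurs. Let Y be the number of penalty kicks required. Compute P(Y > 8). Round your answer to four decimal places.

Needing more than 8 penalty kicks ⇔ fewer than 4 successes in the first 8. With X ~ Binomial(8, 0.695), P(Y > 8) = P(X ≤ 3).
  k=0: C(8,0)·0.695^0·0.305^8 = 0.000075
  k=1: C(8,1)·0.695^1·0.305^7 = 0.001365
  k=2: C(8,2)·0.695^2·0.305^6 = 0.010887
  k=3: C(8,3)·0.695^3·0.305^5 = 0.049618
P(X ≤ 3) = 0.061946

0.0619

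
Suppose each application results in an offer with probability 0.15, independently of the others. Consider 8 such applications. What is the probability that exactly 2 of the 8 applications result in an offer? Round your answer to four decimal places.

0.2376

X ~ Binomial(n=8, p=0.15).
P(X=2) = C(8,2) · p^2 · (1−p)^6
= 28 · 0.0225 · 0.37715 = 0.237604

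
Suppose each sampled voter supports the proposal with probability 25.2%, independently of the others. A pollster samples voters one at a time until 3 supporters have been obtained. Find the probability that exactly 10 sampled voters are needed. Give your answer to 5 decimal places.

0.07548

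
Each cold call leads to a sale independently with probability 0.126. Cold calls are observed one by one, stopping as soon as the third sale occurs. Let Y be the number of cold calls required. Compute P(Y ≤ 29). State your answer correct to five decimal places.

Finishing within 29 cold calls ⇔ at least 3 successes in the first 29. With X ~ Binomial(29, 0.126), P(Y ≤ 29) = 1 − P(X ≤ 2).
  k=0: C(29,0)·0.126^0·0.874^29 = 0.0201294
  k=1: C(29,1)·0.126^1·0.874^28 = 0.0841567
  k=2: C(29,2)·0.126^2·0.874^27 = 0.1698540
1 − 0.2741401 = 0.7258599

0.72586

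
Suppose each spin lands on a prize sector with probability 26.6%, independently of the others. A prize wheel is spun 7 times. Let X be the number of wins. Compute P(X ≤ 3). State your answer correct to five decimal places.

X ~ Binomial(7, 0.266); P(X ≤ 3) = Σ C(7,k) p^k (1−p)^(7−k) over k:
  k=0: C(7,0)·0.266^0·0.734^7 = 0.1147816
  k=1: C(7,1)·0.266^1·0.734^6 = 0.2911763
  k=2: C(7,2)·0.266^2·0.734^5 = 0.3165650
  k=3: C(7,3)·0.266^3·0.734^4 = 0.1912041
Total = 0.9137270

0.91373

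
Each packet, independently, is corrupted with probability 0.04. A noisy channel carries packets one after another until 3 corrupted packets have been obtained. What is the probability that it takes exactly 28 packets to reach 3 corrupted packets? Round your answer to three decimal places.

0.008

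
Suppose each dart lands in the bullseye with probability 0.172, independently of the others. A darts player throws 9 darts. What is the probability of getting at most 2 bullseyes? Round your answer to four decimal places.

0.8091

X ~ Binomial(9, 0.172); P(X ≤ 2) = Σ C(9,k) p^k (1−p)^(9−k) over k:
  k=0: C(9,0)·0.172^0·0.828^9 = 0.182925
  k=1: C(9,1)·0.172^1·0.828^8 = 0.341990
  k=2: C(9,2)·0.172^2·0.828^7 = 0.284166
Total = 0.809081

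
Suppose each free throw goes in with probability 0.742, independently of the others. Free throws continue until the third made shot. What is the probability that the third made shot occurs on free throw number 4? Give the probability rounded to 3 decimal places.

Y = trial on which the third success occurs; negative binomial, r=3, p=0.742.
P(Y=4) = C(3,2) · p^3 · (1−p)^1
= 3 · 0.40852 · 0.258 = 0.31619

0.316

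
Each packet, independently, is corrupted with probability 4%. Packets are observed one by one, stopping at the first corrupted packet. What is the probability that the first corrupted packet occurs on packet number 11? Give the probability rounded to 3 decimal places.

0.027

Geometric (trials to first success), p = 0.04.
P(Y = 11) = (1−p)^10 · p = 0.66483 · 0.04 = 0.02659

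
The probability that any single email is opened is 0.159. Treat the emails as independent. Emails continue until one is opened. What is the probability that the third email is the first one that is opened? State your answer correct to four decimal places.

0.1125

Geometric (trials to first success), p = 0.159.
P(Y = 3) = (1−p)^2 · p = 0.70728 · 0.159 = 0.112458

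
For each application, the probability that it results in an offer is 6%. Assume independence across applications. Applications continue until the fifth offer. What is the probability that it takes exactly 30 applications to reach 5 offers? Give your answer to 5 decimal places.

0.00393

Y = trial on which the fifth success occurs; negative binomial, r=5, p=0.06.
P(Y=30) = C(29,4) · p^5 · (1−p)^25
= 23751 · 7.776e-07 · 0.21291 = 0.0039322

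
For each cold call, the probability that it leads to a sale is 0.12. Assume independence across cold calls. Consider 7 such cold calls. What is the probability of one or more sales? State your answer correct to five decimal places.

P(at least one) = 1 − P(none) = 1 − (1 − 0.12)^7
= 1 − 0.4086756 = 0.5913244

0.59132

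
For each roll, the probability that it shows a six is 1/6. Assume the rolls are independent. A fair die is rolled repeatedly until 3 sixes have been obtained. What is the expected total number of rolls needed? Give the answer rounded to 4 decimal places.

Y = total rolls until the third success; negative binomial with r=3, p=0.166667.
E[Y] = r / p = 3 / 0.166667 = 18.000000

18.0000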